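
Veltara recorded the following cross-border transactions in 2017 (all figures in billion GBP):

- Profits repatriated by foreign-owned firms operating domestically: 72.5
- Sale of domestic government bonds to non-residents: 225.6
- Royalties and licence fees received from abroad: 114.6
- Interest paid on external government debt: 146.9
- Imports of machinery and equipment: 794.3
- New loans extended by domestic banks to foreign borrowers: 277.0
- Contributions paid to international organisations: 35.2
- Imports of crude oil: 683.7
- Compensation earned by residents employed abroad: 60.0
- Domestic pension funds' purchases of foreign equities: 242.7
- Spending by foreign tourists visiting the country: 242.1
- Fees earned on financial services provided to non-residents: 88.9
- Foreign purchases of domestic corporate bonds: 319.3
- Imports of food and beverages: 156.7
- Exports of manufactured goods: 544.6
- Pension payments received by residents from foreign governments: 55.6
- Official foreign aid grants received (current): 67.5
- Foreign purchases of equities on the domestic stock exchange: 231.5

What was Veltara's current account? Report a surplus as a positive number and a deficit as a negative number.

-716.0

Goods: 544.6 - 794.3 - 683.7 - 156.7 = -1090.1
Services: 242.1 + 114.6 + 88.9 = 445.6
Primary income: -146.9 - 72.5 + 60.0 = -159.4
Secondary income: 55.6 + 67.5 - 35.2 = 87.9
Current account = (-1090.1) + 445.6 + (-159.4) + 87.9 = -716.0
(Excluded from the current account — financial account: sale of domestic government bonds to non-residents 225.6, new loans extended by domestic banks to foreign borrowers 277.0, domestic pension funds' purchases of foreign equities 242.7, foreign purchases of domestic corporate bonds 319.3, foreign purchases of equities on the domestic stock exchange 231.5.)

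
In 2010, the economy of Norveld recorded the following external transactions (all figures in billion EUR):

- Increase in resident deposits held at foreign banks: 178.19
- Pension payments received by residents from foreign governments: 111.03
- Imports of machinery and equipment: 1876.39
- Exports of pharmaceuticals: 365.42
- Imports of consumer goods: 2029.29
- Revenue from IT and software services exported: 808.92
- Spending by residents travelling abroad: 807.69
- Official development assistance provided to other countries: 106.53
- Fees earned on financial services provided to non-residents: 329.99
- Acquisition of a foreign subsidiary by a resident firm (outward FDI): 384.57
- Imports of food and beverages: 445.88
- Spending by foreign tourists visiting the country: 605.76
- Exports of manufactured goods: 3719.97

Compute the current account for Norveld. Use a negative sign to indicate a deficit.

Goods: -445.88 + 3719.97 - 1876.39 - 2029.29 + 365.42 = -266.17
Services: -807.69 + 605.76 + 808.92 + 329.99 = 936.98
Secondary income: 111.03 - 106.53 = 4.50
Current account = (-266.17) + 936.98 + 4.50 = 675.31
(Excluded from the current account — financial account: increase in resident deposits held at foreign banks 178.19, acquisition of a foreign subsidiary by a resident firm (outward FDI) 384.57.)

675.31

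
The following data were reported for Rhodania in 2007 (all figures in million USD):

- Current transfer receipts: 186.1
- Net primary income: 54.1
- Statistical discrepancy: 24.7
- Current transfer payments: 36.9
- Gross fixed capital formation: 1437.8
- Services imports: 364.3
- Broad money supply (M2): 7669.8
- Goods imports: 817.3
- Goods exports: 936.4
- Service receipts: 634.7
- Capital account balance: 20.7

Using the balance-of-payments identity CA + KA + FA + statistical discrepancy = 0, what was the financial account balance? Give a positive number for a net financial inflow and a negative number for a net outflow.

Goods balance = 936.4 - 817.3 = 119.1
Services balance = 634.7 - 364.3 = 270.4
Trade balance (goods + services) = 119.1 + 270.4 = 389.5
Net primary income = 54.1
Net secondary income = 186.1 - 36.9 = 149.2
Current account = 389.5 + 54.1 + 149.2 = 592.8
Financial account = -(592.8 + 20.7 + 24.7) = -638.2

-638.2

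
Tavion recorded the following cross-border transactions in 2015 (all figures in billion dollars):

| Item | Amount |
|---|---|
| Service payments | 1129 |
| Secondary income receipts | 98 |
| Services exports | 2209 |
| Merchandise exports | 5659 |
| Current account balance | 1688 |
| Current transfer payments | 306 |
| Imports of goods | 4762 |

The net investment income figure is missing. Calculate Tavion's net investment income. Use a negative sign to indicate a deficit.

Current account = goods balance + services balance + net primary income + net secondary income
Sum of the known components = 1769
Net investment income = CA - (known components) = 1688 - 1769 = -81

-81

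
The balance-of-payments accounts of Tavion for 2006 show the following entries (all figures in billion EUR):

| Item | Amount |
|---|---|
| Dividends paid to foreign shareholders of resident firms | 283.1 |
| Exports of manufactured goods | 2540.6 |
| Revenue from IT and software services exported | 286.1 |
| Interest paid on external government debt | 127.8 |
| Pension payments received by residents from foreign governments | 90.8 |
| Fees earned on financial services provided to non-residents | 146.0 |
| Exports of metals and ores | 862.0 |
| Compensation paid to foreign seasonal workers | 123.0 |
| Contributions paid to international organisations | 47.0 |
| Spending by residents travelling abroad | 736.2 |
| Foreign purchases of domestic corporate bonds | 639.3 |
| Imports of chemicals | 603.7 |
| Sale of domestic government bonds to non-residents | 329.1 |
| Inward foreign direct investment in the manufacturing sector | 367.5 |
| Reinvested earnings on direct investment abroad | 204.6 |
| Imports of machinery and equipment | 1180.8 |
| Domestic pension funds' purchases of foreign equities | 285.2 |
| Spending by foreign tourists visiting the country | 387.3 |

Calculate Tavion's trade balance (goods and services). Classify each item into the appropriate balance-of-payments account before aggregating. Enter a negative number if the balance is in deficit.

Goods: -603.7 - 1180.8 + 2540.6 + 862.0 = 1618.1
Services: 387.3 - 736.2 + 286.1 + 146.0 = 83.2
Trade balance = 1618.1 + 83.2 = 1701.3
(Excluded from the trade balance — primary income: dividends paid to foreign shareholders of resident firms 283.1, interest paid on external government debt 127.8, compensation paid to foreign seasonal workers 123.0, reinvested earnings on direct investment abroad 204.6; secondary income: pension payments received by residents from foreign governments 90.8, contributions paid to international organisations 47.0; financial account: foreign purchases of domestic corporate bonds 639.3, sale of domestic government bonds to non-residents 329.1, inward foreign direct investment in the manufacturing sector 367.5, domestic pension funds' purchases of foreign equities 285.2.)

1701.3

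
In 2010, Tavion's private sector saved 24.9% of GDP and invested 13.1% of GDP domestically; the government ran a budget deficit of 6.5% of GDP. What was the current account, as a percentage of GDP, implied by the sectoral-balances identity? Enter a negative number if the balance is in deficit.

5.3

By the sectoral-balances identity, CA = (S_private - I) + (T - G).
Private balance = 24.9 - 13.1 = 11.8
Government balance (T - G) = -6.5
CA = 11.8 + (-6.5) = 5.3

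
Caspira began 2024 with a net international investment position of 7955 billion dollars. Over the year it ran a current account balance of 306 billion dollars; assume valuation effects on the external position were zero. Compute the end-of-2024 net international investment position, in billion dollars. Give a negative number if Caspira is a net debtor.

8261

With no valuation effects, change in NIIP = current account = 306
End-of-year NIIP = 7955 + 306 = 8261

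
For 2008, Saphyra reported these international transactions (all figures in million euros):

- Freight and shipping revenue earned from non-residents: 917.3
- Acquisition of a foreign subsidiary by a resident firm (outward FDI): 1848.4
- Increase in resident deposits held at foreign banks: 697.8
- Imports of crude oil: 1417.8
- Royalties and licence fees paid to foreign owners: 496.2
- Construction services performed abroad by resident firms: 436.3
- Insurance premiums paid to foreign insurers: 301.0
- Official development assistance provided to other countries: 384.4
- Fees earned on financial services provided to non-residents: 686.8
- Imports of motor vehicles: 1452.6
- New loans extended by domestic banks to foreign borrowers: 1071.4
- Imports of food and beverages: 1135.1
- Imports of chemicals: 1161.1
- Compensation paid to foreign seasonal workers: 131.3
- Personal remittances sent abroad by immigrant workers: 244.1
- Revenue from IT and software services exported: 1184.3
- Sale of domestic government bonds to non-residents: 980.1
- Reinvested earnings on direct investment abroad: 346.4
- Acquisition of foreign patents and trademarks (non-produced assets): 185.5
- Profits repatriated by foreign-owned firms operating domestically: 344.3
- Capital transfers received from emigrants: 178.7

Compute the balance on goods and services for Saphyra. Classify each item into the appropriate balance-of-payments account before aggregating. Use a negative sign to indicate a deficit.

Goods: -1452.6 - 1417.8 - 1135.1 - 1161.1 = -5166.6
Services: 436.3 - 496.2 - 301.0 + 917.3 + 686.8 + 1184.3 = 2427.5
Trade balance = -5166.6 + 2427.5 = -2739.1
(Excluded from the trade balance — financial account: acquisition of a foreign subsidiary by a resident firm (outward FDI) 1848.4, increase in resident deposits held at foreign banks 697.8, new loans extended by domestic banks to foreign borrowers 1071.4, sale of domestic government bonds to non-residents 980.1; secondary income: official development assistance provided to other countries 384.4, personal remittances sent abroad by immigrant workers 244.1; primary income: compensation paid to foreign seasonal workers 131.3, reinvested earnings on direct investment abroad 346.4, profits repatriated by foreign-owned firms operating domestically 344.3; capital account: acquisition of foreign patents and trademarks (non-produced assets) 185.5, capital transfers received from emigrants 178.7.)

-2739.1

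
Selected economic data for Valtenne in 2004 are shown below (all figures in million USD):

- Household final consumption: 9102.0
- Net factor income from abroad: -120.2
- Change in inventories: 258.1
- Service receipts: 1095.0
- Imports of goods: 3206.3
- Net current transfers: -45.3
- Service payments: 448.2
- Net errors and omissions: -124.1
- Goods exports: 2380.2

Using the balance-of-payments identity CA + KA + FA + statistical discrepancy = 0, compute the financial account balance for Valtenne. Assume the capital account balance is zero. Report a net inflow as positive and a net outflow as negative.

Goods balance = 2380.2 - 3206.3 = -826.1
Services balance = 1095.0 - 448.2 = 646.8
Trade balance (goods + services) = -826.1 + 646.8 = -179.3
Net primary income = -120.2
Net secondary income = -45.3
Current account = -179.3 + (-120.2) + (-45.3) = -344.8
Financial account = -(-344.8 + (-124.1)) = 468.9

468.9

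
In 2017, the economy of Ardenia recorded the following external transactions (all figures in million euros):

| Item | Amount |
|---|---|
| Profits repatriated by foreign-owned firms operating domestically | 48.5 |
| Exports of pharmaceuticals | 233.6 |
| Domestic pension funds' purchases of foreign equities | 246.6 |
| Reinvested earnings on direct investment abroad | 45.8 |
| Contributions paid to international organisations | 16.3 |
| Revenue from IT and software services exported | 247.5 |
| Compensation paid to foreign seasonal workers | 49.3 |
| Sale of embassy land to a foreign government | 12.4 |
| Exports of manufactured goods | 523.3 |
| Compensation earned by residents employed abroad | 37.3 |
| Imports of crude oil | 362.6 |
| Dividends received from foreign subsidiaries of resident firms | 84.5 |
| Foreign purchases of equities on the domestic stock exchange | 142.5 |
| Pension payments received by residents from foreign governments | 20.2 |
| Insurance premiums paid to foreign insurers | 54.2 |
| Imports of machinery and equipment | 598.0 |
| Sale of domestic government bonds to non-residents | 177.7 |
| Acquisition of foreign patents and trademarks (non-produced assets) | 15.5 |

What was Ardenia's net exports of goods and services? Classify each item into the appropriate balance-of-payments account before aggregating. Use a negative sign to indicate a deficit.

Goods: -598.0 + 523.3 + 233.6 - 362.6 = -203.7
Services: 247.5 - 54.2 = 193.3
Trade balance = -203.7 + 193.3 = -10.4
(Excluded from the trade balance — primary income: profits repatriated by foreign-owned firms operating domestically 48.5, reinvested earnings on direct investment abroad 45.8, compensation paid to foreign seasonal workers 49.3, compensation earned by residents employed abroad 37.3, dividends received from foreign subsidiaries of resident firms 84.5; financial account: domestic pension funds' purchases of foreign equities 246.6, foreign purchases of equities on the domestic stock exchange 142.5, sale of domestic government bonds to non-residents 177.7; secondary income: contributions paid to international organisations 16.3, pension payments received by residents from foreign governments 20.2; capital account: sale of embassy land to a foreign government 12.4, acquisition of foreign patents and trademarks (non-produced assets) 15.5.)

-10.4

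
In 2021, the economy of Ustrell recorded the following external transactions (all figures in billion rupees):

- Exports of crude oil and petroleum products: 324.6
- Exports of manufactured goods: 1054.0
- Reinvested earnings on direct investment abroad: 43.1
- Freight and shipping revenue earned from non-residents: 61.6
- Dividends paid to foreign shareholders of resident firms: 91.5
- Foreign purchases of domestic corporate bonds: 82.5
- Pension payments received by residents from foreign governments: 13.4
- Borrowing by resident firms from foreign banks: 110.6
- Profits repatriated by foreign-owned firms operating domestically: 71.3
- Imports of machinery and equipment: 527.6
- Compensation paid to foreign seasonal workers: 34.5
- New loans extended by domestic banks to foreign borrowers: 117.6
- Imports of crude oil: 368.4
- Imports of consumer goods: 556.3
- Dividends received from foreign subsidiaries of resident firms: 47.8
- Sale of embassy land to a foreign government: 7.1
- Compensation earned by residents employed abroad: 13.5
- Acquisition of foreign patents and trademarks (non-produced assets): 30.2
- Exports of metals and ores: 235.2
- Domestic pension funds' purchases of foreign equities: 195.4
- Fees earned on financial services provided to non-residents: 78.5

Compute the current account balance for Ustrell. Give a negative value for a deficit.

222.1

Goods: 324.6 - 368.4 + 1054.0 - 527.6 + 235.2 - 556.3 = 161.5
Services: 78.5 + 61.6 = 140.1
Primary income: -91.5 + 43.1 + 13.5 - 34.5 + 47.8 - 71.3 = -92.9
Secondary income: 13.4
Current account = 161.5 + 140.1 + (-92.9) + 13.4 = 222.1
(Excluded from the current account — financial account: foreign purchases of domestic corporate bonds 82.5, borrowing by resident firms from foreign banks 110.6, new loans extended by domestic banks to foreign borrowers 117.6, domestic pension funds' purchases of foreign equities 195.4; capital account: sale of embassy land to a foreign government 7.1, acquisition of foreign patents and trademarks (non-produced assets) 30.2.)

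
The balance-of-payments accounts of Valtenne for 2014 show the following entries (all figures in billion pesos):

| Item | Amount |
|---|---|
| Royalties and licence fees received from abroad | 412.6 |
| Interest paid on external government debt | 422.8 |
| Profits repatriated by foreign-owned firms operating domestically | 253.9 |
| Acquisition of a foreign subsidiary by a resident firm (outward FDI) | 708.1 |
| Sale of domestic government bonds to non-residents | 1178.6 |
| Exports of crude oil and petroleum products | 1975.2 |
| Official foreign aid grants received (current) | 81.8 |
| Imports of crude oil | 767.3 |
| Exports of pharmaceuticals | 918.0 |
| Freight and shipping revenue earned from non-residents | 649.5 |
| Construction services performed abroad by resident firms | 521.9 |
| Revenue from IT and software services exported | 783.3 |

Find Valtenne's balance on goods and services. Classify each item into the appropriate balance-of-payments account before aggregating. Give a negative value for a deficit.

Goods: 918.0 - 767.3 + 1975.2 = 2125.9
Services: 649.5 + 783.3 + 521.9 + 412.6 = 2367.3
Trade balance = 2125.9 + 2367.3 = 4493.2
(Excluded from the trade balance — primary income: interest paid on external government debt 422.8, profits repatriated by foreign-owned firms operating domestically 253.9; financial account: acquisition of a foreign subsidiary by a resident firm (outward FDI) 708.1, sale of domestic government bonds to non-residents 1178.6; secondary income: official foreign aid grants received (current) 81.8.)

4493.2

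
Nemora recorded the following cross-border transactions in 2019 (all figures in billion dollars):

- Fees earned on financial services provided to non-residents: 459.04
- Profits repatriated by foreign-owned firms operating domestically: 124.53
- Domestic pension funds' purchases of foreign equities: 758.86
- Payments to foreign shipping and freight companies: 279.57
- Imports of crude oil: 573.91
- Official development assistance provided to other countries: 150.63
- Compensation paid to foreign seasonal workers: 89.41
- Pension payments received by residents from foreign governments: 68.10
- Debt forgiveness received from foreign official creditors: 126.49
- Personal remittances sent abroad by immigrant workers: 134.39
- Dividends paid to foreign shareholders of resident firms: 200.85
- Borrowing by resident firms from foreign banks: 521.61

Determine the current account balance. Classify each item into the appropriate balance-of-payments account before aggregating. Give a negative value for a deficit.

Goods: -573.91
Services: 459.04 - 279.57 = 179.47
Primary income: -200.85 - 89.41 - 124.53 = -414.79
Secondary income: -134.39 + 68.10 - 150.63 = -216.92
Current account = (-573.91) + 179.47 + (-414.79) + (-216.92) = -1026.15
(Excluded from the current account — financial account: domestic pension funds' purchases of foreign equities 758.86, borrowing by resident firms from foreign banks 521.61; capital account: debt forgiveness received from foreign official creditors 126.49.)

-1026.15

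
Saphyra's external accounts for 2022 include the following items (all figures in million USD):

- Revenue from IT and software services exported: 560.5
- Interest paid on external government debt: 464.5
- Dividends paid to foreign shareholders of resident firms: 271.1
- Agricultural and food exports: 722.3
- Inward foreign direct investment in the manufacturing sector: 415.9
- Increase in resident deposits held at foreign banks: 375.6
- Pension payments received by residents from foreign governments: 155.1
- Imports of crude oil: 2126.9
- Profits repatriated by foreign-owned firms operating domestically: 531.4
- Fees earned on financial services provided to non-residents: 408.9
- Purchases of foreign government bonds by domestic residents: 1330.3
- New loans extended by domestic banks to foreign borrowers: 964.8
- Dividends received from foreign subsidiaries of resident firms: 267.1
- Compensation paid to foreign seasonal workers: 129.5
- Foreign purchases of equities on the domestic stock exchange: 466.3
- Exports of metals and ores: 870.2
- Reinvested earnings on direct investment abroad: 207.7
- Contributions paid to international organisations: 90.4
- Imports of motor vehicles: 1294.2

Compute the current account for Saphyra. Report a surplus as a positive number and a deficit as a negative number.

Goods: 722.3 + 870.2 - 2126.9 - 1294.2 = -1828.6
Services: 560.5 + 408.9 = 969.4
Primary income: -129.5 - 464.5 + 267.1 - 271.1 - 531.4 + 207.7 = -921.7
Secondary income: 155.1 - 90.4 = 64.7
Current account = (-1828.6) + 969.4 + (-921.7) + 64.7 = -1716.2
(Excluded from the current account — financial account: inward foreign direct investment in the manufacturing sector 415.9, increase in resident deposits held at foreign banks 375.6, purchases of foreign government bonds by domestic residents 1330.3, new loans extended by domestic banks to foreign borrowers 964.8, foreign purchases of equities on the domestic stock exchange 466.3.)

-1716.2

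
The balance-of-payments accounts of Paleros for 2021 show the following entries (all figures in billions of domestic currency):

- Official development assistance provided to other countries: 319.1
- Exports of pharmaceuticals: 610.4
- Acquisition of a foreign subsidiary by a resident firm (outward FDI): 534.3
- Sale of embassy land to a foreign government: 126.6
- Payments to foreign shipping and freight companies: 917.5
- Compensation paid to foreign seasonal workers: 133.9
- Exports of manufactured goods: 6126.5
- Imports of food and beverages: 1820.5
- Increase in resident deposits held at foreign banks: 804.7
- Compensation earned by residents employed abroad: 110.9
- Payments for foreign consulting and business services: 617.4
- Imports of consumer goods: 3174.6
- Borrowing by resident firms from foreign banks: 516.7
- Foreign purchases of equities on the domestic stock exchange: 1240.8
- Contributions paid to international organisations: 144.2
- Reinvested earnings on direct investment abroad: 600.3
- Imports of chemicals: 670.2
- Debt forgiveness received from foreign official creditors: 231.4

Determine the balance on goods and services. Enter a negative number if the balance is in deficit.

-463.3

Goods: 6126.5 - 670.2 - 1820.5 - 3174.6 + 610.4 = 1071.6
Services: -917.5 - 617.4 = -1534.9
Trade balance = 1071.6 + (-1534.9) = -463.3
(Excluded from the trade balance — secondary income: official development assistance provided to other countries 319.1, contributions paid to international organisations 144.2; financial account: acquisition of a foreign subsidiary by a resident firm (outward FDI) 534.3, increase in resident deposits held at foreign banks 804.7, borrowing by resident firms from foreign banks 516.7, foreign purchases of equities on the domestic stock exchange 1240.8; capital account: sale of embassy land to a foreign government 126.6, debt forgiveness received from foreign official creditors 231.4; primary income: compensation paid to foreign seasonal workers 133.9, compensation earned by residents employed abroad 110.9, reinvested earnings on direct investment abroad 600.3.)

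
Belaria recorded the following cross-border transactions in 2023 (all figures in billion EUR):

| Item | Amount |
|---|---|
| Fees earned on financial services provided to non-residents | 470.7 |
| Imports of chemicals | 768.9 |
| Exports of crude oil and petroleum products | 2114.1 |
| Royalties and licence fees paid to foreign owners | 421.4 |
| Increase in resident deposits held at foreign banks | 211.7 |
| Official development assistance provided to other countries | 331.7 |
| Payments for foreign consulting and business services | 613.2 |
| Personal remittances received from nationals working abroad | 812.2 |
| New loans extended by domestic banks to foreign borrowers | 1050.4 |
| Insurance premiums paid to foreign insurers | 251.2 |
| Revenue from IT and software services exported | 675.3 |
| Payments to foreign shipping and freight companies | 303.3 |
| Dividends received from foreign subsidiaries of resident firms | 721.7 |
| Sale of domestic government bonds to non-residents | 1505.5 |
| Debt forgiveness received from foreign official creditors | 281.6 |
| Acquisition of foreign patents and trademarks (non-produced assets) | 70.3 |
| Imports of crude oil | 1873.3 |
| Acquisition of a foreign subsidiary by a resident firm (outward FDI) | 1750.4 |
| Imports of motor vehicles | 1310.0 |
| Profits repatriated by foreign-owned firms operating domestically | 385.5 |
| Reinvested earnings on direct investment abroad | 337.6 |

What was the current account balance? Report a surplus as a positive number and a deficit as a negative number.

-1126.9

Goods: -1873.3 + 2114.1 - 768.9 - 1310.0 = -1838.1
Services: 470.7 - 613.2 + 675.3 - 421.4 - 303.3 - 251.2 = -443.1
Primary income: 721.7 - 385.5 + 337.6 = 673.8
Secondary income: -331.7 + 812.2 = 480.5
Current account = (-1838.1) + (-443.1) + 673.8 + 480.5 = -1126.9
(Excluded from the current account — financial account: increase in resident deposits held at foreign banks 211.7, new loans extended by domestic banks to foreign borrowers 1050.4, sale of domestic government bonds to non-residents 1505.5, acquisition of a foreign subsidiary by a resident firm (outward FDI) 1750.4; capital account: debt forgiveness received from foreign official creditors 281.6, acquisition of foreign patents and trademarks (non-produced assets) 70.3.)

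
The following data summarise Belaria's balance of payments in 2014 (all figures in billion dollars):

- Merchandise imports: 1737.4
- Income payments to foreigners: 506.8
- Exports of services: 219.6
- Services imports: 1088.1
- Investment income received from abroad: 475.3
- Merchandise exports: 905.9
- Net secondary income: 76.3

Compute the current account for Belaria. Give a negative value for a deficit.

-1655.2

Goods balance = 905.9 - 1737.4 = -831.5
Services balance = 219.6 - 1088.1 = -868.5
Trade balance (goods + services) = -831.5 + (-868.5) = -1700.0
Net primary income = 475.3 - 506.8 = -31.5
Net secondary income = 76.3
Current account = -1700.0 + (-31.5) + 76.3 = -1655.2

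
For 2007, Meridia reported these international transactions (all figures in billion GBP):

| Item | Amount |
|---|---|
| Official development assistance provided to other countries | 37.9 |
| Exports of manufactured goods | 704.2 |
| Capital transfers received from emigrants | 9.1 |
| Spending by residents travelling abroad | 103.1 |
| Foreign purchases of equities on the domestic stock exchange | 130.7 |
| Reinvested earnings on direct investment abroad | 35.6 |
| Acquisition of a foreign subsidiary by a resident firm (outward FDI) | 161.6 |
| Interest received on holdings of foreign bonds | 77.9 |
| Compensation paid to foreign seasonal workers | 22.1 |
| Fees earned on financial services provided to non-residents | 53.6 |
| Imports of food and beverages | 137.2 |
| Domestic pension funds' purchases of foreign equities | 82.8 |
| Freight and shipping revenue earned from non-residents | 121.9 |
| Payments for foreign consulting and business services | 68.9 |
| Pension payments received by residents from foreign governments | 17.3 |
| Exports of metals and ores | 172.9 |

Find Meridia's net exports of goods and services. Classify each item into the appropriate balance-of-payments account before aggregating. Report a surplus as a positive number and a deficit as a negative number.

Goods: 172.9 + 704.2 - 137.2 = 739.9
Services: -68.9 + 53.6 - 103.1 + 121.9 = 3.5
Trade balance = 739.9 + 3.5 = 743.4
(Excluded from the trade balance — secondary income: official development assistance provided to other countries 37.9, pension payments received by residents from foreign governments 17.3; capital account: capital transfers received from emigrants 9.1; financial account: foreign purchases of equities on the domestic stock exchange 130.7, acquisition of a foreign subsidiary by a resident firm (outward FDI) 161.6, domestic pension funds' purchases of foreign equities 82.8; primary income: reinvested earnings on direct investment abroad 35.6, interest received on holdings of foreign bonds 77.9, compensation paid to foreign seasonal workers 22.1.)

743.4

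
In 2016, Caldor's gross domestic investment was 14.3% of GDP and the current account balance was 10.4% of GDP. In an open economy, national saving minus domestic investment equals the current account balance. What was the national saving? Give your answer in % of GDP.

S - I = CA (net lending to the rest of the world).
S = I + CA = 14.3 + 10.4 = 24.7

24.7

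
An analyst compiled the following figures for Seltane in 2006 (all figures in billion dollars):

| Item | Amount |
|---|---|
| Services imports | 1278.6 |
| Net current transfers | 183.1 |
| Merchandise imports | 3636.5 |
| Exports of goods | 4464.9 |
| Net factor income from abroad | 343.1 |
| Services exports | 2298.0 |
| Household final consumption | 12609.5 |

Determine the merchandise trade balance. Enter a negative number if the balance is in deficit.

Goods balance = 4464.9 - 3636.5 = 828.4

828.4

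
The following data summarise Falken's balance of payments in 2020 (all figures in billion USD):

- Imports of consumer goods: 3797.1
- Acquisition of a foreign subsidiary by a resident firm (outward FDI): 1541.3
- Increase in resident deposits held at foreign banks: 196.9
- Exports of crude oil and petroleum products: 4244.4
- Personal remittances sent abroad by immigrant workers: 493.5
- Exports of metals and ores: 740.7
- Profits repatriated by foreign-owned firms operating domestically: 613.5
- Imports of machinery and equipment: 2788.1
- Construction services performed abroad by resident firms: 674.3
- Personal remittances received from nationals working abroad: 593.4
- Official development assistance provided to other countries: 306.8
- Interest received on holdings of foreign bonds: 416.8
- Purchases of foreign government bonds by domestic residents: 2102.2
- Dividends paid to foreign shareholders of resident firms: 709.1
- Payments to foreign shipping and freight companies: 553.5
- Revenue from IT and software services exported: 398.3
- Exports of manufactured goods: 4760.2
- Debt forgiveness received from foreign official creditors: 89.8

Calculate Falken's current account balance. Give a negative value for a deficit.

Goods: -2788.1 + 4760.2 - 3797.1 + 740.7 + 4244.4 = 3160.1
Services: -553.5 + 398.3 + 674.3 = 519.1
Primary income: 416.8 - 613.5 - 709.1 = -905.8
Secondary income: 593.4 - 493.5 - 306.8 = -206.9
Current account = 3160.1 + 519.1 + (-905.8) + (-206.9) = 2566.5
(Excluded from the current account — financial account: acquisition of a foreign subsidiary by a resident firm (outward FDI) 1541.3, increase in resident deposits held at foreign banks 196.9, purchases of foreign government bonds by domestic residents 2102.2; capital account: debt forgiveness received from foreign official creditors 89.8.)

2566.5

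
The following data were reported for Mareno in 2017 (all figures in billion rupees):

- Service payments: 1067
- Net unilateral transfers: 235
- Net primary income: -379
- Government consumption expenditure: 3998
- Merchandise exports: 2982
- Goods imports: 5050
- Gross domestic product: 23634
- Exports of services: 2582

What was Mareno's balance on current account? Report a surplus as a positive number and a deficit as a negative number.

Goods balance = 2982 - 5050 = -2068
Services balance = 2582 - 1067 = 1515
Trade balance (goods + services) = -2068 + 1515 = -553
Net primary income = -379
Net secondary income = 235
Current account = -553 + (-379) + 235 = -697

-697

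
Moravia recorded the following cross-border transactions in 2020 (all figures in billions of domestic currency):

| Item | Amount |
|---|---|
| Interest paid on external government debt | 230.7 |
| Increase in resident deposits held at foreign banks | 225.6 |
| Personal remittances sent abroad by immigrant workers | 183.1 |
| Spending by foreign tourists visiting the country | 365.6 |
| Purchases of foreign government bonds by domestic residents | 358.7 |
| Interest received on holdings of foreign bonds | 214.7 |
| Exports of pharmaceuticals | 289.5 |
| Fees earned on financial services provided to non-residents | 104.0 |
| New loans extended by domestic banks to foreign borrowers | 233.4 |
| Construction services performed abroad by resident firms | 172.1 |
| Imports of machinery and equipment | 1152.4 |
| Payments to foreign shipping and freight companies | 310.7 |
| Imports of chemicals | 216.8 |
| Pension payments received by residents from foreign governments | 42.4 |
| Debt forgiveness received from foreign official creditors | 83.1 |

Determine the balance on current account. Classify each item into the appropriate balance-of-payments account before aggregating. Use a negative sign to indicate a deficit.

-905.4

Goods: -216.8 - 1152.4 + 289.5 = -1079.7
Services: 104.0 + 172.1 + 365.6 - 310.7 = 331.0
Primary income: 214.7 - 230.7 = -16.0
Secondary income: -183.1 + 42.4 = -140.7
Current account = (-1079.7) + 331.0 + (-16.0) + (-140.7) = -905.4
(Excluded from the current account — financial account: increase in resident deposits held at foreign banks 225.6, purchases of foreign government bonds by domestic residents 358.7, new loans extended by domestic banks to foreign borrowers 233.4; capital account: debt forgiveness received from foreign official creditors 83.1.)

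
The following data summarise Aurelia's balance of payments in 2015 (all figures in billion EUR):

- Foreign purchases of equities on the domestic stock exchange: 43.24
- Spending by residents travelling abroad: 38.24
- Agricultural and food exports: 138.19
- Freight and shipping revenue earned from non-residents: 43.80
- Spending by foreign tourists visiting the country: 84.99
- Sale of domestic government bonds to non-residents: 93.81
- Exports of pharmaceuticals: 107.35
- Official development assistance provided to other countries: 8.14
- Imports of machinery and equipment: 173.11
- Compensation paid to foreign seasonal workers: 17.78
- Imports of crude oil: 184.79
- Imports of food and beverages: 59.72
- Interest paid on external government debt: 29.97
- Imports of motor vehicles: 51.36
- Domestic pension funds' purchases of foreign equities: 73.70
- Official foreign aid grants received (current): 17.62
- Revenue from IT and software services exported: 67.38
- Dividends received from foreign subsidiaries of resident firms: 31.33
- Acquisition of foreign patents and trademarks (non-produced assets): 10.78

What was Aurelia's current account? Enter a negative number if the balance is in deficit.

-72.45

Goods: 138.19 - 59.72 - 51.36 - 173.11 - 184.79 + 107.35 = -223.44
Services: 67.38 + 43.80 + 84.99 - 38.24 = 157.93
Primary income: -29.97 - 17.78 + 31.33 = -16.42
Secondary income: -8.14 + 17.62 = 9.48
Current account = (-223.44) + 157.93 + (-16.42) + 9.48 = -72.45
(Excluded from the current account — financial account: foreign purchases of equities on the domestic stock exchange 43.24, sale of domestic government bonds to non-residents 93.81, domestic pension funds' purchases of foreign equities 73.70; capital account: acquisition of foreign patents and trademarks (non-produced assets) 10.78.)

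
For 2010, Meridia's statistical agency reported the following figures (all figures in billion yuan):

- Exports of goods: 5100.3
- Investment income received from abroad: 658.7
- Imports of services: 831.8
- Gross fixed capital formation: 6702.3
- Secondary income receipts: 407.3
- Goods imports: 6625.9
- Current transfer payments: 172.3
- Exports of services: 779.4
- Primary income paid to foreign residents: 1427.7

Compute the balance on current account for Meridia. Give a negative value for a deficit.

Goods balance = 5100.3 - 6625.9 = -1525.6
Services balance = 779.4 - 831.8 = -52.4
Trade balance (goods + services) = -1525.6 + (-52.4) = -1578.0
Net primary income = 658.7 - 1427.7 = -769.0
Net secondary income = 407.3 - 172.3 = 235.0
Current account = -1578.0 + (-769.0) + 235.0 = -2112.0

-2112.0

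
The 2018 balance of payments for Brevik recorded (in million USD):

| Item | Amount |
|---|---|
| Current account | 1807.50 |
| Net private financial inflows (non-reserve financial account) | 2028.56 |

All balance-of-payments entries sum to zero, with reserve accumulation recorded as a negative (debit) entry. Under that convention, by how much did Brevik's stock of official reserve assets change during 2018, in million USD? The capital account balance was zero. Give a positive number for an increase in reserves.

3836.06

Official reserve transactions balance = -(1807.50 + 2028.56) = -3836.06
An accumulation of reserves is recorded as a debit (negative entry), so the change in the stock of reserves is the negative of that balance.
Change in official reserves = -(-3836.06) = 3836.06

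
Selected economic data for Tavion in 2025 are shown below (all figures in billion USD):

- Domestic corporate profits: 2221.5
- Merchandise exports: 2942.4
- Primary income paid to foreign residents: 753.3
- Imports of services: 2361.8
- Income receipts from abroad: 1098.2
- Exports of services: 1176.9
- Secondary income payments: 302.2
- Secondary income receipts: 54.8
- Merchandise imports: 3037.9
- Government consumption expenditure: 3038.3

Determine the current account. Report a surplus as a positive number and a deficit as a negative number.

-1182.9

Goods balance = 2942.4 - 3037.9 = -95.5
Services balance = 1176.9 - 2361.8 = -1184.9
Trade balance (goods + services) = -95.5 + (-1184.9) = -1280.4
Net primary income = 1098.2 - 753.3 = 344.9
Net secondary income = 54.8 - 302.2 = -247.4
Current account = -1280.4 + 344.9 + (-247.4) = -1182.9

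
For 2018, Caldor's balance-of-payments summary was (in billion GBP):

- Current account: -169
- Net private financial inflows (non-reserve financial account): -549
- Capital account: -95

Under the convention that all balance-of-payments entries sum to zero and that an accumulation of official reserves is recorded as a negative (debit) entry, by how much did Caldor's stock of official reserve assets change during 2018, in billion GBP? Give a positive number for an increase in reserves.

-813

Official reserve transactions balance = -((-169) + (-95) + (-549)) = 813
An accumulation of reserves is recorded as a debit (negative entry), so the change in the stock of reserves is the negative of that balance.
Change in official reserves = -(813) = -813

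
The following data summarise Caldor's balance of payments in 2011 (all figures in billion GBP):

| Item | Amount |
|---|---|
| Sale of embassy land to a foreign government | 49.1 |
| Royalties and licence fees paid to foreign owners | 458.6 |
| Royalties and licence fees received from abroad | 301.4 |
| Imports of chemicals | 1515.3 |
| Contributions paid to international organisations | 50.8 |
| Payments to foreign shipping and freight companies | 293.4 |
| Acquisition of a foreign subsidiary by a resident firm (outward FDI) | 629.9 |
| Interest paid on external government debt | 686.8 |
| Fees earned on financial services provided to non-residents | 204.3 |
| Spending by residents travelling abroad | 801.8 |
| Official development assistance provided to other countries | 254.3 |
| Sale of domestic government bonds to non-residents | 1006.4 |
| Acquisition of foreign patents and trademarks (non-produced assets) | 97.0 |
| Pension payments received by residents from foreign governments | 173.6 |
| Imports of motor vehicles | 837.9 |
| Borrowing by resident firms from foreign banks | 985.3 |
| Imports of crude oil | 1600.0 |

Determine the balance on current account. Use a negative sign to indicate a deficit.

-5819.6

Goods: -1515.3 - 837.9 - 1600.0 = -3953.2
Services: 204.3 - 801.8 - 458.6 + 301.4 - 293.4 = -1048.1
Primary income: -686.8
Secondary income: -50.8 - 254.3 + 173.6 = -131.5
Current account = (-3953.2) + (-1048.1) + (-686.8) + (-131.5) = -5819.6
(Excluded from the current account — capital account: sale of embassy land to a foreign government 49.1, acquisition of foreign patents and trademarks (non-produced assets) 97.0; financial account: acquisition of a foreign subsidiary by a resident firm (outward FDI) 629.9, sale of domestic government bonds to non-residents 1006.4, borrowing by resident firms from foreign banks 985.3.)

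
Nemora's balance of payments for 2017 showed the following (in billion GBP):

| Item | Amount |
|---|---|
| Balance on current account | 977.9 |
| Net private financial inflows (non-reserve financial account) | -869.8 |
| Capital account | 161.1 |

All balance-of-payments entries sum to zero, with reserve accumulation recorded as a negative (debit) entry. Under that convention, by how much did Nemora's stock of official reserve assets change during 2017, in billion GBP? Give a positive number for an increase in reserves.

269.2

Official reserve transactions balance = -(977.9 + 161.1 + (-869.8)) = -269.2
An accumulation of reserves is recorded as a debit (negative entry), so the change in the stock of reserves is the negative of that balance.
Change in official reserves = -(-269.2) = 269.2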